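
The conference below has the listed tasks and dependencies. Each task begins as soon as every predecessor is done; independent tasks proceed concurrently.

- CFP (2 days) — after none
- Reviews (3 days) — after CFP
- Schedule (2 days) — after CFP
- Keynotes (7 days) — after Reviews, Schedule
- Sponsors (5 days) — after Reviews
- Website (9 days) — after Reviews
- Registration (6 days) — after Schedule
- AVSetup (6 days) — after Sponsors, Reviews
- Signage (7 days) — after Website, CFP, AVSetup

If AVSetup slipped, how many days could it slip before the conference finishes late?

0

CFP→Reviews→Sponsors→AVSetup→Signage = 2+3+5+6+7 = 23 sets the makespan at 23 days.
Longest path through AVSetup: 23 days (earliest finish 16, latest finish 16).
Slack of AVSetup = 10 − 10 = 0 days.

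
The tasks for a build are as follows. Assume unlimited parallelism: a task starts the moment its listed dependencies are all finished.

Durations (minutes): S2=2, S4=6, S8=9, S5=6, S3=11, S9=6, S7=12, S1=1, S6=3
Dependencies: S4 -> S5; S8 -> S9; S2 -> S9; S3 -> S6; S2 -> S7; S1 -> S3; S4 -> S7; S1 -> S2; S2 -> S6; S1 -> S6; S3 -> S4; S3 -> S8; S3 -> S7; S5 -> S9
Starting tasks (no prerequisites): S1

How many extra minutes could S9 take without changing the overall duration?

S1→S3→S4→S5→S9 = 1+11+6+6+6 = 30 sets the makespan at 30 minutes.
The longest chain containing S9 totals 30 minutes.
Float = 30 − 30 = 0.

0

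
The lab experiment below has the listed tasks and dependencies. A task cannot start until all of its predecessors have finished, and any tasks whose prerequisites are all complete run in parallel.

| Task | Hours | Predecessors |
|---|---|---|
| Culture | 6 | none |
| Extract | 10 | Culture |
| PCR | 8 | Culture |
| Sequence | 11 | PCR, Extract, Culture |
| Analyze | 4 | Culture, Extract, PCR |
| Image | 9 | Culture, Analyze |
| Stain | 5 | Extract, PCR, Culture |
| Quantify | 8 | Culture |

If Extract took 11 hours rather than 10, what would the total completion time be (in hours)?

Critical path before the change: Culture→Extract→Analyze→Image = 6+10+4+9 = 29 giving 29 hours.
Extract lies on that path, so at 11 hours the path becomes 30 hours.
The critical path is still Culture→Extract→Analyze→Image; finish is now 30 hours.

30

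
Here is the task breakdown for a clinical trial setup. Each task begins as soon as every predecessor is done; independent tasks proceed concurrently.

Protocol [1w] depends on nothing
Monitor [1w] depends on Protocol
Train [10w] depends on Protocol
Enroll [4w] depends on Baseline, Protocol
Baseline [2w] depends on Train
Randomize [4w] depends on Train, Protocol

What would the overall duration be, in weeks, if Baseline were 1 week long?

The binding path is Protocol→Train→Baseline→Enroll = 1+10+2+4 = 17; finish at 17 weeks.
Baseline is on the critical path; changing it to 1 makes that path 16 weeks.
The critical path is still Protocol→Train→Baseline→Enroll; finish is now 16 weeks.

16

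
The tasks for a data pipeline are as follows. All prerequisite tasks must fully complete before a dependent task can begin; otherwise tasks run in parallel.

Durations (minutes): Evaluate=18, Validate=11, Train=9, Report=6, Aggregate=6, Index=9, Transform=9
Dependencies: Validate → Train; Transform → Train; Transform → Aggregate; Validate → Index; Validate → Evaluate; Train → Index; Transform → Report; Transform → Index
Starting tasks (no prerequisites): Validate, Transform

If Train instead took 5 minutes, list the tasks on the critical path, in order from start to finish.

Validate, Evaluate

Critical path before the change: Validate→Train→Index = 11+9+9 = 29 giving 29 minutes.
Train is on the critical path; changing it to 5 makes that path 25 minutes.
Now Validate→Evaluate = 11+18 = 29 is longest, so the finish becomes 29 minutes.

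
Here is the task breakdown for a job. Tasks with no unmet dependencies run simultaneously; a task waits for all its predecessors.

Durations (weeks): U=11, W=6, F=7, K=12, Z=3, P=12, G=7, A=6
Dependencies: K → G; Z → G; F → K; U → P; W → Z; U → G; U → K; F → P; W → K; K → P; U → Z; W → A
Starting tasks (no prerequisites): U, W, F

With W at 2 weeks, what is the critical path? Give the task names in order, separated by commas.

Critical path before the change: U→K→P = 11+12+12 = 35 giving 35 weeks.
The longest path through W is only 30 weeks, so W has float 5.
The critical path is still U→K→P; finish is now 35 weeks.

U, K, P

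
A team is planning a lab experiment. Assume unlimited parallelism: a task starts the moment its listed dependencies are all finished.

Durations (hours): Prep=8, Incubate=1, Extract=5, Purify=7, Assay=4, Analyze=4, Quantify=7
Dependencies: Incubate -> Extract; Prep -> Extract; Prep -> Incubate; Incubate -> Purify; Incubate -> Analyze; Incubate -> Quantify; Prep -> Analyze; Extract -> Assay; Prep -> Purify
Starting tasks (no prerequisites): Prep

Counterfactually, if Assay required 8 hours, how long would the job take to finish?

22

Baseline: Prep→Incubate→Extract→Assay = 8+1+5+4 = 18 → 18 hours.
Assay lies on that path, so at 8 hours the path becomes 22 hours.
That remains the longest chain; total 22 hours.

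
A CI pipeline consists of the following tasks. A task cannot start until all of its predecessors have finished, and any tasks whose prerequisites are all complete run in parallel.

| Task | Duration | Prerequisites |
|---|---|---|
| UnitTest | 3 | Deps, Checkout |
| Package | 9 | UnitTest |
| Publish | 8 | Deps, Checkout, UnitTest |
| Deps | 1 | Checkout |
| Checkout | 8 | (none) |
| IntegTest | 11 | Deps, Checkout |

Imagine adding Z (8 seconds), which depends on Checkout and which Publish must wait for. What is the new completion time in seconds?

Originally the project takes 21 seconds.
With Z inserted, Publish now waits for max(Deps, Checkout, UnitTest, Z).
New critical path: Checkout→Z→Publish = 8+8+8 = 24 ⇒ 24 seconds.

24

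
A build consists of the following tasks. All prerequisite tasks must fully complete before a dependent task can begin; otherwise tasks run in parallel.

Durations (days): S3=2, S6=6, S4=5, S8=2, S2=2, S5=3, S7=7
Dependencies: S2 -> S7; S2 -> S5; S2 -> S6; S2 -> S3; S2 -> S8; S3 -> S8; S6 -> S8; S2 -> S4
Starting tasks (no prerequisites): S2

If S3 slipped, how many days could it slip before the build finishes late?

4

Critical path: S2→S6→S8 = 2+6+2 = 10, so the finish is 10 days.
Longest path through S3: 6 days (earliest finish 4, latest finish 8).
So S3 can slip 8 − 4 = 4 days.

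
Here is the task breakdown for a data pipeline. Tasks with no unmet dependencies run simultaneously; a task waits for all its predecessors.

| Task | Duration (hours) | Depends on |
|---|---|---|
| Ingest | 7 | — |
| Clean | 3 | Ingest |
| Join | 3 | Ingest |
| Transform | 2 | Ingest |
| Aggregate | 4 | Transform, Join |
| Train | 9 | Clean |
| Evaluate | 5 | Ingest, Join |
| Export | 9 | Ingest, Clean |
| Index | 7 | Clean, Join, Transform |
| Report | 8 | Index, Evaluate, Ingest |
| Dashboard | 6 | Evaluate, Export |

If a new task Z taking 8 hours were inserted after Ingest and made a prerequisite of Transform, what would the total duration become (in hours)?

Originally the data pipeline takes 25 hours.
With Z inserted, Transform now waits for max(Ingest, Z).
New critical path: Ingest→Z→Transform→Index→Report = 7+8+2+7+8 = 32 ⇒ 32 hours.

32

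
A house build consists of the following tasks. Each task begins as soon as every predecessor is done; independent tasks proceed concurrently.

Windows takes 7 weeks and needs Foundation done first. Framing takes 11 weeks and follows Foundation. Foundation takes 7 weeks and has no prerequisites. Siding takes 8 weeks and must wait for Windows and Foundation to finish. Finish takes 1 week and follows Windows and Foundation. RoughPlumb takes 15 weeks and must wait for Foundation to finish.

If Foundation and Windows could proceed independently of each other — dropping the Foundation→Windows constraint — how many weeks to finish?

Before: longest chain Foundation→Windows→Siding = 7+7+8 = 22, finish 22.
Without Foundation→Windows, Windows's earliest start moves from 7 to 0.
After: Foundation→RoughPlumb = 7+15 = 22 → 22 weeks.

22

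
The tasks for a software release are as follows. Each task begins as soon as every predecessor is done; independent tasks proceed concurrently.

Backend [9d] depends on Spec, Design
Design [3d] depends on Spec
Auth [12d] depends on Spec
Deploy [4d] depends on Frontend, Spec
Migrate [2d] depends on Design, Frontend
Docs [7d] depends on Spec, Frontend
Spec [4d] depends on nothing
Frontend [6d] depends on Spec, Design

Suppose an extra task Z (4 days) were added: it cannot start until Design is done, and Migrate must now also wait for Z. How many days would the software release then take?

20

Originally the software release takes 20 days.
With Z inserted, Migrate now waits for max(Design, Frontend, Z).
New critical path: Spec→Design→Frontend→Docs = 4+3+6+7 = 20 ⇒ 20 days.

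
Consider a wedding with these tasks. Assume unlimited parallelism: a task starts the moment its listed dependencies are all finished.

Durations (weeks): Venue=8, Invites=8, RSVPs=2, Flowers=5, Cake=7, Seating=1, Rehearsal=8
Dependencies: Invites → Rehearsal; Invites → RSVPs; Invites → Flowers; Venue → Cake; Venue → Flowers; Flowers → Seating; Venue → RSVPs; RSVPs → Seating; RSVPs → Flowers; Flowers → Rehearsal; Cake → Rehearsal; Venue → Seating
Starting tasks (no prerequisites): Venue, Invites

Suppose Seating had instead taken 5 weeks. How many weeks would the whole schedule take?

Baseline: Venue→RSVPs→Flowers→Rehearsal = 8+2+5+8 = 23 → 23 weeks.
The longest path through Seating is only 16 weeks, so Seating has float 7.
The critical path is still Venue→RSVPs→Flowers→Rehearsal; finish is now 23 weeks.

23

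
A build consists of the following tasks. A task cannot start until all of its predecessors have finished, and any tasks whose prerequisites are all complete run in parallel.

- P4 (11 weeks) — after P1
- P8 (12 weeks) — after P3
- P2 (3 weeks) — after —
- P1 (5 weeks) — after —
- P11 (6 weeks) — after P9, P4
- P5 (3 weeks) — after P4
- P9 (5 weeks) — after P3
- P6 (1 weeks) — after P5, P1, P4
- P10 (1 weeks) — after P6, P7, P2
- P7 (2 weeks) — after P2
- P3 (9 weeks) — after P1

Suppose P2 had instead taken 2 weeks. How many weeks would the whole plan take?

26

The binding path is P1→P3→P8 = 5+9+12 = 26; finish at 26 weeks.
P2 has 20 weeks of float (longest path through it is 6).
The critical path is still P1→P3→P8; finish is now 26 weeks.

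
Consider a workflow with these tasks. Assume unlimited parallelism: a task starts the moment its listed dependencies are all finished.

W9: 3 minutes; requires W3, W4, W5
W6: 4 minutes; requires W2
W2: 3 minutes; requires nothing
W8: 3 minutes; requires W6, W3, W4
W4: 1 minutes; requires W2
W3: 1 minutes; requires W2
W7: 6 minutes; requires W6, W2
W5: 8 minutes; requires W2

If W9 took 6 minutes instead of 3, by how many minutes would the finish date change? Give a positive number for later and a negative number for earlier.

3

Actual critical path: W2→W5→W9 = 3+8+3 = 14 ⇒ 14 minutes.
Since W9 is critical, the +3 change carries straight to that chain (now 17 minutes).
That remains the longest chain; total 17 minutes.
Change in finish: 17 − 14 = +3 minutes.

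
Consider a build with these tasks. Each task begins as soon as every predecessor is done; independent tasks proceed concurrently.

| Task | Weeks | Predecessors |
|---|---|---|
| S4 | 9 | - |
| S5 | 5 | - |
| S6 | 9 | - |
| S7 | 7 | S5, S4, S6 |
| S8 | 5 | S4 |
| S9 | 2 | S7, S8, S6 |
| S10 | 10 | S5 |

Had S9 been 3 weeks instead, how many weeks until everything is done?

19

Baseline: S4→S7→S9 = 9+7+2 = 18 → 18 weeks.
S9 is on the critical path; changing it to 3 makes that path 19 weeks.
That remains the longest chain; total 19 weeks.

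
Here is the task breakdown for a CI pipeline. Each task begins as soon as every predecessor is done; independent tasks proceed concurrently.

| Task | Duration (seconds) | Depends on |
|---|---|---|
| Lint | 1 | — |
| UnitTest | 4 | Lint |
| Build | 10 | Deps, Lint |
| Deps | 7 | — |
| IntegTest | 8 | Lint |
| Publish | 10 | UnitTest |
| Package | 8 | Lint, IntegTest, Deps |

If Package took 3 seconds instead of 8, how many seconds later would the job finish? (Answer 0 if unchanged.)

0

Critical path before the change: Lint→IntegTest→Package = 1+8+8 = 17 giving 17 seconds.
Since Package is critical, the -5 change carries straight to that chain (now 12 seconds).
Now Deps→Build = 7+10 = 17 is longest, so the finish becomes 17 seconds.
Change in finish: 17 − 17 = +0 seconds.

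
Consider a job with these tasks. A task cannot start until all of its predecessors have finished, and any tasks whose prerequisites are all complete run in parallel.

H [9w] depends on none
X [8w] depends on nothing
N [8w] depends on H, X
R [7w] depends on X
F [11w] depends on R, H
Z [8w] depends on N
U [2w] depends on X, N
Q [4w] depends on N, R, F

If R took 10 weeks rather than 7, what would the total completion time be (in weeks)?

Baseline: X→R→F→Q = 8+7+11+4 = 30 → 30 weeks.
R is on the critical path; changing it to 10 makes that path 33 weeks.
No other chain overtakes it, so the finish is 33 weeks.

33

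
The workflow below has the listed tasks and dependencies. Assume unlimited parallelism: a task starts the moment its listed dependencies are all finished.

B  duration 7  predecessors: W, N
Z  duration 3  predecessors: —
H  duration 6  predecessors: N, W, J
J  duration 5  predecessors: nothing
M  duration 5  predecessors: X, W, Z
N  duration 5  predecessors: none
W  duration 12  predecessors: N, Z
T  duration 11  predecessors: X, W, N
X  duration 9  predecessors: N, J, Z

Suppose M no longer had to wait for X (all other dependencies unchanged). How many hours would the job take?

Original critical path: N→W→T = 5+12+11 = 28 ⇒ 28 hours.
Dropping X→M doesn't change M's earliest start (17); another predecessor still binds.
After: N→W→T = 5+12+11 = 28 → 28 hours.

28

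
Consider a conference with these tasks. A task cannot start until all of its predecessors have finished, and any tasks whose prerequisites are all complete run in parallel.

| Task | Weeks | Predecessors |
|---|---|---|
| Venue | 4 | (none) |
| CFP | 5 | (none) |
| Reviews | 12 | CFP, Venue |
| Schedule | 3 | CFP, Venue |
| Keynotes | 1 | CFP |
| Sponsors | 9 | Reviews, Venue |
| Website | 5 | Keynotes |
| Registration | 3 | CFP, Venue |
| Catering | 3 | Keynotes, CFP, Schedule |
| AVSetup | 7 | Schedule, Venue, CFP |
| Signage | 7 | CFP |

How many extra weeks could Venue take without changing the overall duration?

Critical path: CFP→Reviews→Sponsors = 5+12+9 = 26, so the finish is 26 weeks.
Venue finishes as early as 4 and must finish by 5.
Slack of Venue = 1 − 0 = 1 week.

1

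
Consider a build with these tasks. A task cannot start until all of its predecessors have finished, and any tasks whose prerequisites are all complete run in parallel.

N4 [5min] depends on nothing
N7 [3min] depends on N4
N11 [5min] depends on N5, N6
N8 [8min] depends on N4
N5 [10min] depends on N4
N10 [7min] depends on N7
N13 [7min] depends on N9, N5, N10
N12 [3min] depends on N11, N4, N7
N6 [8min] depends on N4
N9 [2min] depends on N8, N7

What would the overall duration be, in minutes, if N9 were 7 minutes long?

27

As given, the longest chain is N4→N5→N11→N12 = 5+10+5+3 = 23, so the finish is 23 minutes.
N9 has 1 minute of float (longest path through it is 22).
Now N4→N8→N9→N13 = 5+8+7+7 = 27 is longest, so the finish becomes 27 minutes.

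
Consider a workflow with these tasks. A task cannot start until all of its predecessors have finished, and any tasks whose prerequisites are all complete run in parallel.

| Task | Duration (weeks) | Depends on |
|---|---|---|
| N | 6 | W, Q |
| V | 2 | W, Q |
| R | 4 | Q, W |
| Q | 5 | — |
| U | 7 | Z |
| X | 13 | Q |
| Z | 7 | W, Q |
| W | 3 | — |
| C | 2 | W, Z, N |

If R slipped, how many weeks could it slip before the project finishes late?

Q→Z→U = 5+7+7 = 19 sets the makespan at 19 weeks.
R finishes as early as 9 and must finish by 19.
So R can slip 19 − 9 = 10 weeks.

10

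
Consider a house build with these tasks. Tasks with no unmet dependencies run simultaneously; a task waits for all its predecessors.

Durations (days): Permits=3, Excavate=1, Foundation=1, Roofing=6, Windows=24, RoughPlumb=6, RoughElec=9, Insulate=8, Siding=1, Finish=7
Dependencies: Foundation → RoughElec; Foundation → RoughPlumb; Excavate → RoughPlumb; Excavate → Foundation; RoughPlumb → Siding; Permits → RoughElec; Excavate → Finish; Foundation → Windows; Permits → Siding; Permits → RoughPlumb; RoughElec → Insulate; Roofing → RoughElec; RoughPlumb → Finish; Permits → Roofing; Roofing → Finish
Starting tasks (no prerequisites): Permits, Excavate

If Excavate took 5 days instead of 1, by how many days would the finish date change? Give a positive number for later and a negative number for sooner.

4

The binding path is Excavate→Foundation→Windows = 1+1+24 = 26; finish at 26 days.
Excavate is on the critical path; changing it to 5 makes that path 30 days.
No other chain overtakes it, so the finish is 30 days.
Change in finish: 30 − 26 = +4 days.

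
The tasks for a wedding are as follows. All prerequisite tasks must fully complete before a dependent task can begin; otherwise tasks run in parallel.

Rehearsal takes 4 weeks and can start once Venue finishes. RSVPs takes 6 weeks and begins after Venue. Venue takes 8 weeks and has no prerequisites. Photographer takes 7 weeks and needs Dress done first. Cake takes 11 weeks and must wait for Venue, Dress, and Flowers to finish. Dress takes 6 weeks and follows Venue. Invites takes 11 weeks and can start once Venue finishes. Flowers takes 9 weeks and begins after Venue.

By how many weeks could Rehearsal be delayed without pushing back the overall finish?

The longest chain is Venue→Flowers→Cake = 8+9+11 = 28; overall finish 28 weeks.
The longest chain containing Rehearsal totals 12 weeks.
Float = 28 − 12 = 16.

16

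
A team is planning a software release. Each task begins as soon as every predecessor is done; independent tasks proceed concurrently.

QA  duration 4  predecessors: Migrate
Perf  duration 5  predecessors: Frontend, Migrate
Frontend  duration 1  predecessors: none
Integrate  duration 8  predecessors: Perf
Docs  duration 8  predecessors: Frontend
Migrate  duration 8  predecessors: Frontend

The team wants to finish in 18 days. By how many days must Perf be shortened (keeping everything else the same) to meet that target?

4

Current finish: 22 days; target: 18.
Perf is on every critical path, so each day cut from Perf cuts the finish by one (this holds down to a finish of 18).
Need 22 − 18 = 4 days off Perf → Perf becomes 1 day, finish becomes 18.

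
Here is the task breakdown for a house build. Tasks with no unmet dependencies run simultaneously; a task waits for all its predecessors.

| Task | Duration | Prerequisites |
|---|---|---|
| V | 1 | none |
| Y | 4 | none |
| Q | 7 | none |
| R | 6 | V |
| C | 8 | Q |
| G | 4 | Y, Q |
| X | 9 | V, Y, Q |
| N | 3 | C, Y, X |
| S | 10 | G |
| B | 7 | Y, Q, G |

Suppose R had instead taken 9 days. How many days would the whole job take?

Critical path before the change: Q→G→S = 7+4+10 = 21 giving 21 days.
R has 14 days of float (longest path through it is 7).
No other chain overtakes it, so the finish is 21 days.

21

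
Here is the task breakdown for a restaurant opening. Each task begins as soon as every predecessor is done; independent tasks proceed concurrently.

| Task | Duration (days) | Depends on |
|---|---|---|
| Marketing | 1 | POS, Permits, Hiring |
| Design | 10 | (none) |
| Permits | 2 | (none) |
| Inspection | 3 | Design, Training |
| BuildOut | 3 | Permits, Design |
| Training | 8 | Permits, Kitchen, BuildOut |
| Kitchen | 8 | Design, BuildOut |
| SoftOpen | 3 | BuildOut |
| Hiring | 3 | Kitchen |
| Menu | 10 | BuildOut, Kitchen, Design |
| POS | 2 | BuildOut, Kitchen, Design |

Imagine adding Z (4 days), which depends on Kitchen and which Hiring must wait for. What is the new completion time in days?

Originally the restaurant opening takes 32 days.
With Z inserted, Hiring now waits for max(Kitchen, Z).
New critical path: Design→BuildOut→Kitchen→Training→Inspection = 10+3+8+8+3 = 32 ⇒ 32 days.

32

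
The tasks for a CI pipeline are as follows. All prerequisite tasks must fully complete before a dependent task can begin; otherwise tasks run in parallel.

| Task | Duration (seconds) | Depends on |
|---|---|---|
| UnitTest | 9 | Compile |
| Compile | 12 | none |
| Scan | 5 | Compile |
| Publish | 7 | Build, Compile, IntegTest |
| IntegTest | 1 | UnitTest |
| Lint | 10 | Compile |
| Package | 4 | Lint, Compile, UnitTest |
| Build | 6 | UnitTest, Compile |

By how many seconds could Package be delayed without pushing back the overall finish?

The longest chain is Compile→UnitTest→Build→Publish = 12+9+6+7 = 34; overall finish 34 seconds.
Longest path through Package: 26 seconds (earliest finish 26, latest finish 34).
Slack of Package = 30 − 22 = 8 seconds.

8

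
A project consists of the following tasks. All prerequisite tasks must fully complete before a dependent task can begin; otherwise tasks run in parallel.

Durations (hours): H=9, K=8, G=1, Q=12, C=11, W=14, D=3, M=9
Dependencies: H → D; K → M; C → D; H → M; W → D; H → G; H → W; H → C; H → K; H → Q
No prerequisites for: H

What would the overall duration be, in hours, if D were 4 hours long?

27

Baseline: H→W→D = 9+14+3 = 26 → 26 hours.
Since D is critical, the +1 change carries straight to that chain (now 27 hours).
That remains the longest chain; total 27 hours.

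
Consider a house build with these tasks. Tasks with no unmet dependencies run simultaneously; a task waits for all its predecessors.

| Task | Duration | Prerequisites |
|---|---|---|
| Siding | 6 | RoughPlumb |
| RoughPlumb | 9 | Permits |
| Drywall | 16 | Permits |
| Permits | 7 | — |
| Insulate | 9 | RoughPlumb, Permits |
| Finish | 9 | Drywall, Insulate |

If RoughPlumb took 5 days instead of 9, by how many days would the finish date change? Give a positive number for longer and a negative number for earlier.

Critical path before the change: Permits→RoughPlumb→Insulate→Finish = 7+9+9+9 = 34 giving 34 days.
RoughPlumb lies on that path, so at 5 days the path becomes 30 days.
New critical path: Permits→Drywall→Finish = 7+16+9 = 32 ⇒ 32 days.
Change in finish: 32 − 34 = -2 days.

-2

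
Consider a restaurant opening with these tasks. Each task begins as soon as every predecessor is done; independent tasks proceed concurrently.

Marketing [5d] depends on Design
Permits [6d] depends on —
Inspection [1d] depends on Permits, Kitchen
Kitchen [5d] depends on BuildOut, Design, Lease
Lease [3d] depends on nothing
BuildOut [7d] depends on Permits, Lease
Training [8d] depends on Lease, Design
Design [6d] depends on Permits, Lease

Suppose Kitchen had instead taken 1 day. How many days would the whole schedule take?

Actual critical path: Permits→Design→Training = 6+6+8 = 20 ⇒ 20 days.
Kitchen has 1 day of float (longest path through it is 19).
That remains the longest chain; total 20 days.

20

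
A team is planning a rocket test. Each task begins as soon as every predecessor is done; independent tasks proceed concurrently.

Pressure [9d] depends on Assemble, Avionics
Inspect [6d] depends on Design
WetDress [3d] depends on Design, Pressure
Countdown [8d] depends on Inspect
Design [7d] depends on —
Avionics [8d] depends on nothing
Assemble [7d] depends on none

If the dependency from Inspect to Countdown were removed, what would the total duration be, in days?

With the dependency in place, Design→Inspect→Countdown = 7+6+8 = 21 sets the finish at 21 days.
Without Inspect→Countdown, Countdown's earliest start moves from 13 to 0.
After: Avionics→Pressure→WetDress = 8+9+3 = 20 → 20 days.

20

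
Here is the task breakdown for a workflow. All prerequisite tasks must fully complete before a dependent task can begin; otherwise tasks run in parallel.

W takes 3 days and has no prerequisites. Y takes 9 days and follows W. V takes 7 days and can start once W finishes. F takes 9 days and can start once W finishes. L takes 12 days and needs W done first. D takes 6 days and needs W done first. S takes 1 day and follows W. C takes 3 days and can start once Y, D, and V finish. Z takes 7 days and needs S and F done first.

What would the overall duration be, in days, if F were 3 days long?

15

Critical path before the change: W→F→Z = 3+9+7 = 19 giving 19 days.
F is on the critical path; changing it to 3 makes that path 13 days.
Now W→Y→C = 3+9+3 = 15 is longest, so the finish becomes 15 days.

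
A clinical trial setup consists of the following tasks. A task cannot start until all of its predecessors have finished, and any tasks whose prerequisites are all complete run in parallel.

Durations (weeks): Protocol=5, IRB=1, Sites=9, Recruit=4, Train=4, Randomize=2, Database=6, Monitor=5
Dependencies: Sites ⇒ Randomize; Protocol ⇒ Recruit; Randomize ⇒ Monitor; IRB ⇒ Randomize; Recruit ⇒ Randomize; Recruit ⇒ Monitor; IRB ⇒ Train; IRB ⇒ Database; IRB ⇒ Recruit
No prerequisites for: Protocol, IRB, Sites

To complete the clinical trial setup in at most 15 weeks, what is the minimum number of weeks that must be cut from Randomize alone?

Current finish: 16 weeks; target: 15.
Randomize is on every critical path, so each week cut from Randomize cuts the finish by one (this holds down to a finish of 15).
Need 16 − 15 = 1 week off Randomize → Randomize becomes 1 week, finish becomes 15.

1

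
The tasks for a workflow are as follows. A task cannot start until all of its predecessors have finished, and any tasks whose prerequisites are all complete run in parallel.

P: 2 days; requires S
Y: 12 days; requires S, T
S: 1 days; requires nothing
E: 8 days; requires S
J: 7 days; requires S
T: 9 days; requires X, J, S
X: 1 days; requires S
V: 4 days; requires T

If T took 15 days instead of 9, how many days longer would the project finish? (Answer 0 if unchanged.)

As given, the longest chain is S→J→T→Y = 1+7+9+12 = 29, so the finish is 29 days.
Since T is critical, the +6 change carries straight to that chain (now 35 days).
That remains the longest chain; total 35 days.
Change in finish: 35 − 29 = +6 days.

6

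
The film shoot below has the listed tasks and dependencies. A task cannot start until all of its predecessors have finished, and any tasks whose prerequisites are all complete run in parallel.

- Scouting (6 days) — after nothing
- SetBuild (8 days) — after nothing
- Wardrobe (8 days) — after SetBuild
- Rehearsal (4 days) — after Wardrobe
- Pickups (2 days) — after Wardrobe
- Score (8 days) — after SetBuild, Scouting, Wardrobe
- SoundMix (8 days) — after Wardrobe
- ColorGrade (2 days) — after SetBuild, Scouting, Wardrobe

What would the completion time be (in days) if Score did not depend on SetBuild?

Before: longest chain SetBuild→Wardrobe→Score = 8+8+8 = 24, finish 24.
Dropping SetBuild→Score doesn't change Score's earliest start (16); another predecessor still binds.
New critical path: SetBuild→Wardrobe→Score = 8+8+8 = 24 ⇒ 24 days.

24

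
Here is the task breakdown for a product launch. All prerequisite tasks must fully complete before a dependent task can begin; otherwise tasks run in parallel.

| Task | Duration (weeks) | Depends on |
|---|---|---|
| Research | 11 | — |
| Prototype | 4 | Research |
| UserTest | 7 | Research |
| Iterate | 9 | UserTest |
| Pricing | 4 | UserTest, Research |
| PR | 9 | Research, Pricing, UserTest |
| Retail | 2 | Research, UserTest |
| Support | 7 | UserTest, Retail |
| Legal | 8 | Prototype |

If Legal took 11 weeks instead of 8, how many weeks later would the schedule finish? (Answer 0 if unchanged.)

0

The binding path is Research→UserTest→Pricing→PR = 11+7+4+9 = 31; finish at 31 weeks.
Legal is off the critical path — its longest chain is 23 weeks, giving 8 of slack.
No other chain overtakes it, so the finish is 31 weeks.
Change in finish: 31 − 31 = +0 weeks.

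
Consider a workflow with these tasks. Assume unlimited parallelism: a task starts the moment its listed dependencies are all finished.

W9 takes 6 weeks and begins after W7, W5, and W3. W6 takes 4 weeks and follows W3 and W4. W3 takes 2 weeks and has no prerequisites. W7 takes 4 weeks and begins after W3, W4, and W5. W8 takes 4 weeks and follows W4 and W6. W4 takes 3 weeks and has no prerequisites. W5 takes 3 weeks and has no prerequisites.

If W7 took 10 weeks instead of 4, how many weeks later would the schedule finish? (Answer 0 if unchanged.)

6

As given, the longest chain is W4→W7→W9 = 3+4+6 = 13, so the finish is 13 weeks.
W7 lies on that path, so at 10 weeks the path becomes 19 weeks.
That remains the longest chain; total 19 weeks.
Change in finish: 19 − 13 = +6 weeks.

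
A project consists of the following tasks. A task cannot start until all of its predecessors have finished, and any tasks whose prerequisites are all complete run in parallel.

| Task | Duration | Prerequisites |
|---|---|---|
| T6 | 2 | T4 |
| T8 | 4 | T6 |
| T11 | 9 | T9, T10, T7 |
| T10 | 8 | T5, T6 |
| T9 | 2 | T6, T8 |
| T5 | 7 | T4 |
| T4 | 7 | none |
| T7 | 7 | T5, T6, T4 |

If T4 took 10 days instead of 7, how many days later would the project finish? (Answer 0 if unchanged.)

The binding path is T4→T5→T10→T11 = 7+7+8+9 = 31; finish at 31 days.
T4 lies on that path, so at 10 days the path becomes 34 days.
No other chain overtakes it, so the finish is 34 days.
Change in finish: 34 − 31 = +3 days.

3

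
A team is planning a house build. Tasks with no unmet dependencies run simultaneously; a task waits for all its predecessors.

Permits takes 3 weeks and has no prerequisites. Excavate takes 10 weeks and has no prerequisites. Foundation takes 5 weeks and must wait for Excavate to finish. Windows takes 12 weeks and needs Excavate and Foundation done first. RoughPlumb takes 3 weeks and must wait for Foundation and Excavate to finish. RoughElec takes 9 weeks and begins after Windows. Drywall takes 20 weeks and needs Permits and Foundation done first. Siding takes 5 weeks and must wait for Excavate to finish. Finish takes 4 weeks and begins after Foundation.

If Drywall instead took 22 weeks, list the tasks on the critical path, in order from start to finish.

Excavate, Foundation, Drywall

Critical path before the change: Excavate→Foundation→Windows→RoughElec = 10+5+12+9 = 36 giving 36 weeks.
The longest path through Drywall is only 35 weeks, so Drywall has float 1.
New critical path: Excavate→Foundation→Drywall = 10+5+22 = 37 ⇒ 37 weeks.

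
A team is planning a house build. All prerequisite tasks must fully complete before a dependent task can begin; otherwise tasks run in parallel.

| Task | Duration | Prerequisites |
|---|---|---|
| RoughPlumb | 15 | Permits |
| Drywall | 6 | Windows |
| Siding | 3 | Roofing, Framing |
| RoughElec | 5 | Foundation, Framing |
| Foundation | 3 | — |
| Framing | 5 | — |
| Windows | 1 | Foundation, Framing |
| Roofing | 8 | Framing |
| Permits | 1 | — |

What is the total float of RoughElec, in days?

Critical path: Permits→RoughPlumb = 1+15 = 16, so the finish is 16 days.
Longest path through RoughElec: 10 days (earliest finish 10, latest finish 16).
Float = 16 − 10 = 6.

6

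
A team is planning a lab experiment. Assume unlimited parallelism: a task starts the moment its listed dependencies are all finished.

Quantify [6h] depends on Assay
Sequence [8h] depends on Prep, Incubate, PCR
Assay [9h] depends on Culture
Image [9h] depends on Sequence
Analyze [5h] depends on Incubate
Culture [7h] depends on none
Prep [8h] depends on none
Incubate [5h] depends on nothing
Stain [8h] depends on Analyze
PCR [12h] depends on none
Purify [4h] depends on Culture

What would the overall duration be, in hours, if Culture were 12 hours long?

29

The binding path is PCR→Sequence→Image = 12+8+9 = 29; finish at 29 hours.
Culture has 7 hours of float (longest path through it is 22).
The critical path is still PCR→Sequence→Image; finish is now 29 hours.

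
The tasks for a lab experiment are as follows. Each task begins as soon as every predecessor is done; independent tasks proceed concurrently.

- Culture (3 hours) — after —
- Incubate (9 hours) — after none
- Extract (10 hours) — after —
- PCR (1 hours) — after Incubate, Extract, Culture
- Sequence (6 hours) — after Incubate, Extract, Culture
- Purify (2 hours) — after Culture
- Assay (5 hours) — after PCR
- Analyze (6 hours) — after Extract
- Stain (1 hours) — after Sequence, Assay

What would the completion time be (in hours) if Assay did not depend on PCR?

17

With the dependency in place, Extract→PCR→Assay→Stain = 10+1+5+1 = 17 sets the finish at 17 hours.
Without PCR→Assay, Assay's earliest start moves from 11 to 0.
After: Extract→Sequence→Stain = 10+6+1 = 17 → 17 hours.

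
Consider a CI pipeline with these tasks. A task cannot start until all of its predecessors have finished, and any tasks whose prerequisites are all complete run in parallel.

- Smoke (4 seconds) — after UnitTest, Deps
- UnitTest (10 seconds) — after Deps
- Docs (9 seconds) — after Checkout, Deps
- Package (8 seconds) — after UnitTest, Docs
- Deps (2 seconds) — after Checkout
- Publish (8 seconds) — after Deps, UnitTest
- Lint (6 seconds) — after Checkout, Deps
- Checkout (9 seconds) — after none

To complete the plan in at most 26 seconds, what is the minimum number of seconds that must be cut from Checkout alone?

Current finish: 29 seconds; target: 26.
Checkout is on every critical path, so each second cut from Checkout cuts the finish by one (this holds down to a finish of 21).
Need 29 − 26 = 3 seconds off Checkout → Checkout becomes 6 seconds, finish becomes 26.

3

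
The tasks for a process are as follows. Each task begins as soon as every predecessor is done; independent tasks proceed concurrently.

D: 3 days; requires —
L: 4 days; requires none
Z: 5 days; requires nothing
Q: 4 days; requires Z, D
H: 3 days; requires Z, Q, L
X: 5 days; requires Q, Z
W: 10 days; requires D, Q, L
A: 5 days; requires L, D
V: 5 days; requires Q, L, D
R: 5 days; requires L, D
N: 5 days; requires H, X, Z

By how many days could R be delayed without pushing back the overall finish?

10

The longest chain is Z→Q→X→N = 5+4+5+5 = 19; overall finish 19 days.
The longest chain containing R totals 9 days.
Float = 19 − 9 = 10.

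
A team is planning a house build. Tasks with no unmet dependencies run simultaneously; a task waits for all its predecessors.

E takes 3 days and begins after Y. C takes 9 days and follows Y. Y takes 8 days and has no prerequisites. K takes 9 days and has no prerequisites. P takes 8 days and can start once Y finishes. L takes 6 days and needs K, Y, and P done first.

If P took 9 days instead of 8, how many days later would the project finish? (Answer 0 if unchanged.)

As given, the longest chain is Y→P→L = 8+8+6 = 22, so the finish is 22 days.
P is on the critical path; changing it to 9 makes that path 23 days.
That remains the longest chain; total 23 days.
Change in finish: 23 − 22 = +1 days.

1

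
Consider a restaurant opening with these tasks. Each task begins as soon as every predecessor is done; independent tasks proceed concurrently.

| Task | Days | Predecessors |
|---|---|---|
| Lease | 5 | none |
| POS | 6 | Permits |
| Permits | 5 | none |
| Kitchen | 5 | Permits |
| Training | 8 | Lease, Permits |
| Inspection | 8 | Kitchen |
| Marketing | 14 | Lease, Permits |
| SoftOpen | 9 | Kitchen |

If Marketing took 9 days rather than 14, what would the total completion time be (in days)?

Baseline: Lease→Marketing = 5+14 = 19 → 19 days.
Marketing lies on that path, so at 9 days the path becomes 14 days.
Now Permits→Kitchen→SoftOpen = 5+5+9 = 19 is longest, so the finish becomes 19 days.

19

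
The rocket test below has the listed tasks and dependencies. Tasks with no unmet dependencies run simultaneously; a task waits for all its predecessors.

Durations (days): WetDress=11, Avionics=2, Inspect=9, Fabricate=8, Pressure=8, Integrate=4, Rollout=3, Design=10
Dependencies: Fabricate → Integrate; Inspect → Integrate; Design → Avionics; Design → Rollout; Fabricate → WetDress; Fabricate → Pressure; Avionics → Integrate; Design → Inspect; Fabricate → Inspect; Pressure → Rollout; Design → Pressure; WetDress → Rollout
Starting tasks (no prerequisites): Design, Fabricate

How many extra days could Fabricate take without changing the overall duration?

Critical path: Design→Inspect→Integrate = 10+9+4 = 23, so the finish is 23 days.
Longest path through Fabricate: 22 days (earliest finish 8, latest finish 9).
So Fabricate can slip 9 − 8 = 1 day.

1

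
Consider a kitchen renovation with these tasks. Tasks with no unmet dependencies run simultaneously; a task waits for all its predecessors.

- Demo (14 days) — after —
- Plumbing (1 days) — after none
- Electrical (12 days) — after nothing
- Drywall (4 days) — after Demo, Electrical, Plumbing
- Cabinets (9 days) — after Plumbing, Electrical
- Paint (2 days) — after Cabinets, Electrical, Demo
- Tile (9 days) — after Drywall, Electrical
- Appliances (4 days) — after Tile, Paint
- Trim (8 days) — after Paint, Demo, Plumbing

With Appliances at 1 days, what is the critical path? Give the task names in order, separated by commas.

The binding path is Demo→Drywall→Tile→Appliances = 14+4+9+4 = 31; finish at 31 days.
Appliances is on the critical path; changing it to 1 makes that path 28 days.
Now Electrical→Cabinets→Paint→Trim = 12+9+2+8 = 31 is longest, so the finish becomes 31 days.

Electrical, Cabinets, Paint, Trim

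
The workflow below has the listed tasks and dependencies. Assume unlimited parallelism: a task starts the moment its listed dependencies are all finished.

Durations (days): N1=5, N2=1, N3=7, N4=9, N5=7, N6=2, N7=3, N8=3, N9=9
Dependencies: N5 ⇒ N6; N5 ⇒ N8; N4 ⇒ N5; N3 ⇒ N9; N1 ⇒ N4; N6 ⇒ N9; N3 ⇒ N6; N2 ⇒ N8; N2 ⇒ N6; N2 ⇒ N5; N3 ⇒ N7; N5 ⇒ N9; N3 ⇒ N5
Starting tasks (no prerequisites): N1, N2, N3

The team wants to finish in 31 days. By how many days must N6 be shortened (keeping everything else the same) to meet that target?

Current finish: 32 days; target: 31.
N6 is on every critical path, so each day cut from N6 cuts the finish by one (this holds down to a finish of 31).
Need 32 − 31 = 1 day off N6 → N6 becomes 1 day, finish becomes 31.

1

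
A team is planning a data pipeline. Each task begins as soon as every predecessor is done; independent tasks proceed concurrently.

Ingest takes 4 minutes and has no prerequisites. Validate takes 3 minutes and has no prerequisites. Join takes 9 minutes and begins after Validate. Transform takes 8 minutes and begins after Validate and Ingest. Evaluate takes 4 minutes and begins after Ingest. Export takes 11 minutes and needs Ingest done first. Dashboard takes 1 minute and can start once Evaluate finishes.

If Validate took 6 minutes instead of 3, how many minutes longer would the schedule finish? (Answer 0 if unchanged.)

As given, the longest chain is Ingest→Export = 4+11 = 15, so the finish is 15 minutes.
The longest path through Validate is only 12 minutes, so Validate has float 3.
No other chain overtakes it, so the finish is 15 minutes.
Change in finish: 15 − 15 = +0 minutes.

0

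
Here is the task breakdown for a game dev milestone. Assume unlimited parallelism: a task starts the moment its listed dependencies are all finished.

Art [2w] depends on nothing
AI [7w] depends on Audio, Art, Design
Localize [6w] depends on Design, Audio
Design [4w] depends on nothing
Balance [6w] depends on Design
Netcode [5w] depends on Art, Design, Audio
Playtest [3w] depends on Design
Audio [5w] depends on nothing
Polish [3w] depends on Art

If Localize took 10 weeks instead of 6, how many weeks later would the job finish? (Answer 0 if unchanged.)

Baseline: Audio→AI = 5+7 = 12 → 12 weeks.
The longest path through Localize is only 11 weeks, so Localize has float 1.
New critical path: Audio→Localize = 5+10 = 15 ⇒ 15 weeks.
Change in finish: 15 − 12 = +3 weeks.

3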